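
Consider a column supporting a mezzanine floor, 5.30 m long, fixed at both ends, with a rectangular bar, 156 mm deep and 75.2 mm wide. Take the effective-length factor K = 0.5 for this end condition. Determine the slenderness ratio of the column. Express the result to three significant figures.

For a rectangle r_min = b/√12 = 75.2/√12 = 21.71 mm
L_e = K·L = 0.5 × 5.30 m = 2.650 m = 2650.0 mm
λ = L_e / r_min = 2650.0 / 21.71 = 122

λ ≈ 122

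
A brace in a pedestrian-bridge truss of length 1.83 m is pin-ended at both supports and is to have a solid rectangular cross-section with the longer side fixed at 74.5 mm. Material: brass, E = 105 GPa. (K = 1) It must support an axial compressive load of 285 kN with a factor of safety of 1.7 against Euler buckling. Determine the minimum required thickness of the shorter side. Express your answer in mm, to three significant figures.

Required P_cr = n·P = 1.7 × 285 = 484.5 kN
L_e = K·L = 1 × 1.83 = 1.830 m
Required I = P_cr·L_e²/(π²E) = 4.845×10^5 × 1.830² / (π² × 1.05×10^11) = 1.566×10^-6 m⁴
I_req = 1.566×10^6 mm⁴
Rectangle, weak axis: I_min = h·b³/12 with h = 74.5 mm fixed  ⇒  b = (12I/h)^(1/3) = 63.2 mm

b ≈ 63.2 mm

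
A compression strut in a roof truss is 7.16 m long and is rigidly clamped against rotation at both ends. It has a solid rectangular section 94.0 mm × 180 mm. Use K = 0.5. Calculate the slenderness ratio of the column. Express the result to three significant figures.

λ ≈ 132

For a rectangle r_min = b/√12 = 94.0/√12 = 27.14 mm
L_e = K·L = 0.5 × 7.16 m = 3.580 m = 3580.0 mm
λ = L_e / r_min = 3580.0 / 27.14 = 132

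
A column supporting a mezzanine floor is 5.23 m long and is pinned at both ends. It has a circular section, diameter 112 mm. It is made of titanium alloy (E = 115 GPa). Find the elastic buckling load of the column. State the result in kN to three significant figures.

P_cr ≈ 321 kN

I = πd⁴/64 = π×112⁴/64 = 7.724×10^6 mm⁴
I = 7.724×10^6 mm⁴ = 7.724×10^-6 m⁴
Effective length L_e = K·L = 1 × 5.23 = 5.230 m
P_cr = π²EI / L_e² = π² × 115×10⁹ × 7.724×10^-6 / 5.230² = 3.205×10^5 N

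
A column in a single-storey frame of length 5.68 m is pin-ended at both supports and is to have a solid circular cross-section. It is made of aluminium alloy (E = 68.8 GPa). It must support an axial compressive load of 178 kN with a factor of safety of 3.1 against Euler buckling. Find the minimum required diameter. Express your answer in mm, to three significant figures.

d ≈ 152 mm

Required P_cr = n·P = 3.1 × 178 = 551.8 kN
L_e = K·L = 1 × 5.68 = 5.680 m
Required I = P_cr·L_e²/(π²E) = 5.518×10^5 × 5.680² / (π² × 6.88×10^10) = 2.622×10^-5 m⁴
I_req = 2.622×10^7 mm⁴
Solid circle: I = πd⁴/64  ⇒  d = (64I/π)^(1/4) = (64×2.622×10^7/π)^(1/4) = 152 mm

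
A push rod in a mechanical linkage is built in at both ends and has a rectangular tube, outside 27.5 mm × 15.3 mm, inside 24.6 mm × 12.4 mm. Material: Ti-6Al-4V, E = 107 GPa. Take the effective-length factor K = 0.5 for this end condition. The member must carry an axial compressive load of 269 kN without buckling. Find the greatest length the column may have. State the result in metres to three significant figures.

L_max ≈ 0.260 m

Weak-axis I_min = (h_o·b_o³ − h_i·b_i³)/12 with b_o = 15.3, b_i = 12.40 mm (shorter outer/inner sides).
I_min = (27.5×15.3³ − 24.60×12.40³)/12 = 4.299×10^3 mm⁴
I = 4.299×10^-9 m⁴
At the buckling limit P_cr = P = 2.690×10^5 N
From P_cr = π²EI/(K·L)²:  L = (1/K)·√(π²EI/P_cr) = (1/0.5)·√(π²×1.07×10^11×4.299×10^-9/2.690×10^5)
L = 0.260 m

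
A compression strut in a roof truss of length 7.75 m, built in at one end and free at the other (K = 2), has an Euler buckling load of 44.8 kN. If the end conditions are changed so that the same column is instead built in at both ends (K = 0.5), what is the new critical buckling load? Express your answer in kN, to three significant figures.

P_cr ∝ 1/K², so P_cr,new = P_cr,old × (K_old/K_new)² = 44.8 × (2/0.5)²
= 44.8 × 16.00 = 717 kN

P_cr ≈ 717 kN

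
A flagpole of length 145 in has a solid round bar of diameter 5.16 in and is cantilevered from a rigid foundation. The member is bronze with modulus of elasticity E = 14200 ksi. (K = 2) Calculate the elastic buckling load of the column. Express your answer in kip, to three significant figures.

P_cr ≈ 58.0 kip

I = πd⁴/64 = π×5.16⁴/64 = 34.80 in⁴
Effective length L_e = K·L = 2 × 145 = 290.0 in
P_cr = π²EI / L_e² = π² × 14200×10³ × 34.80 / 290.0² = 5.799×10^4 lb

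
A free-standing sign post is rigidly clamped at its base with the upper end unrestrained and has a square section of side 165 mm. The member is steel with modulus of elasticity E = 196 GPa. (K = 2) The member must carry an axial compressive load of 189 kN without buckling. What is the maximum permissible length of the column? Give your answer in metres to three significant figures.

L_max ≈ 12.6 m

I = a⁴/12 = 165⁴/12 = 6.177×10^7 mm⁴
I = 6.177×10^-5 m⁴
At the buckling limit P_cr = P = 1.890×10^5 N
From P_cr = π²EI/(K·L)²:  L = (1/K)·√(π²EI/P_cr) = (1/2)·√(π²×1.96×10^11×6.177×10^-5/1.890×10^5)
L = 12.6 m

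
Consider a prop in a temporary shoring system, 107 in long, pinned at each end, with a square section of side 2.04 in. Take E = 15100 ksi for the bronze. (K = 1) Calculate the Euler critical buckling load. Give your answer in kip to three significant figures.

I = a⁴/12 = 2.04⁴/12 = 1.443 in⁴
Effective length L_e = K·L = 1 × 107 = 107.0 in
P_cr = π²EI / L_e² = π² × 15100×10³ × 1.443 / 107.0² = 1.879×10^4 lb

P_cr ≈ 18.8 kip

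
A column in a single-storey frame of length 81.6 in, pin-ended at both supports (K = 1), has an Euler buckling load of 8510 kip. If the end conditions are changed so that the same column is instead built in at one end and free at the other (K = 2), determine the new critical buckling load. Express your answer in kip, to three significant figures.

P_cr ∝ 1/K², so P_cr,new = P_cr,old × (K_old/K_new)² = 8510 × (1/2)²
= 8510 × 0.2500 = 2130 kip

P_cr ≈ 2130 kip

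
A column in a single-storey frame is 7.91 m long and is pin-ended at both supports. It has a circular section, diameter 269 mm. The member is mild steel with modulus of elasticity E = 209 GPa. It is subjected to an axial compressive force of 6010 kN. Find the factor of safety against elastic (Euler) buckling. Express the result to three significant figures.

I = πd⁴/64 = π×269⁴/64 = 2.570×10^8 mm⁴
I = 2.570×10^8 mm⁴ = 2.570×10^-4 m⁴
Effective length L_e = K·L = 1 × 7.91 = 7.910 m
P_cr = π²EI / L_e² = π² × 209×10⁹ × 2.570×10^-4 / 7.910² = 8.474×10^6 N
Factor of safety n = P_cr / P = 8473.7 / 6010 = 1.41

n ≈ 1.41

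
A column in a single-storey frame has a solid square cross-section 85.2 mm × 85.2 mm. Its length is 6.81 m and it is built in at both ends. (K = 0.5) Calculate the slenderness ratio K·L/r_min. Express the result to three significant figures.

For a square r = a/√12 = 85.2/√12 = 24.60 mm
L_e = K·L = 0.5 × 6.81 m = 3.405 m = 3405.0 mm
λ = L_e / r_min = 3405.0 / 24.60 = 138

λ ≈ 138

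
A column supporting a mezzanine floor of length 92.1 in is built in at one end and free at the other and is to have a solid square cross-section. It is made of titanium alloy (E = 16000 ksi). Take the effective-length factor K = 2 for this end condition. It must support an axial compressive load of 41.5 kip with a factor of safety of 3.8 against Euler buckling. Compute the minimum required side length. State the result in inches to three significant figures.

a ≈ 4.49 in

Required P_cr = n·P = 3.8 × 41.5 = 157.7 kip
L_e = K·L = 2 × 92.1 = 184.2 in
Required I = P_cr·L_e²/(π²E) = 1.577×10^5 × 184.2² / (π² × 1.60×10^7) = 33.88 in⁴
Solid square: I = a⁴/12  ⇒  a = (12I)^(1/4) = (12×33.88)^(1/4) = 4.49 in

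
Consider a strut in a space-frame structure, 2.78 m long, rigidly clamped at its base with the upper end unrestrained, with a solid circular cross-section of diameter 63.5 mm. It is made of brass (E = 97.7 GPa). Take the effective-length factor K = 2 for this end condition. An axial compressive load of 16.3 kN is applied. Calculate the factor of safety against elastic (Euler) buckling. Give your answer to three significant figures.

I = πd⁴/64 = π×63.5⁴/64 = 7.981×10^5 mm⁴
I = 7.981×10^5 mm⁴ = 7.981×10^-7 m⁴
Effective length L_e = K·L = 2 × 2.78 = 5.560 m
P_cr = π²EI / L_e² = π² × 97.7×10⁹ × 7.981×10^-7 / 5.560² = 2.489×10^4 N
Factor of safety n = P_cr / P = 24.895 / 16.3 = 1.53

n ≈ 1.53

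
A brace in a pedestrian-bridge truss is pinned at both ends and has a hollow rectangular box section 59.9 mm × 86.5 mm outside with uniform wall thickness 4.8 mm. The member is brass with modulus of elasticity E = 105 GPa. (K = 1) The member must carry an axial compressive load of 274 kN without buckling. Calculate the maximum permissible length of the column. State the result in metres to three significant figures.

Inner dimensions: h_i = 86.5 − 2×4.8 = 76.90 mm, b_i = 59.9 − 2×4.8 = 50.30 mm
Weak-axis I_min = (h_o·b_o³ − h_i·b_i³)/12 with b_o = 59.9, b_i = 50.30 mm (shorter outer/inner sides).
I_min = (86.5×59.9³ − 76.90×50.30³)/12 = 7.337×10^5 mm⁴
I = 7.337×10^-7 m⁴
At the buckling limit P_cr = P = 2.740×10^5 N
From P_cr = π²EI/(K·L)²:  L = (1/K)·√(π²EI/P_cr) = (1/1)·√(π²×1.05×10^11×7.337×10^-7/2.740×10^5)
L = 1.67 m

L_max ≈ 1.67 m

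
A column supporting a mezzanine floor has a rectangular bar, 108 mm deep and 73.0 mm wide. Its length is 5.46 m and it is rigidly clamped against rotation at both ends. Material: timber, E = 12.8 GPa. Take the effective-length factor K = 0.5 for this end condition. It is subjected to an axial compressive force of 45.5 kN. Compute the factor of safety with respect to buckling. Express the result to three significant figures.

n ≈ 1.30

Buckling occurs about the weak axis: I_min = h·b³/12 with b = 73.0 mm (the shorter side).
I_min = 108×73.0³/12 = 3.501×10^6 mm⁴
I = 3.501×10^6 mm⁴ = 3.501×10^-6 m⁴
Effective length L_e = K·L = 0.5 × 5.46 = 2.730 m
P_cr = π²EI / L_e² = π² × 12.8×10⁹ × 3.501×10^-6 / 2.730² = 5.935×10^4 N
Factor of safety n = P_cr / P = 59.347 / 45.5 = 1.30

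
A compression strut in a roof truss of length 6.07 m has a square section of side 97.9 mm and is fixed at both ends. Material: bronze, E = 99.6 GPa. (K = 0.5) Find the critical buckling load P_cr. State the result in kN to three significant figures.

I = a⁴/12 = 97.9⁴/12 = 7.655×10^6 mm⁴
I = 7.655×10^6 mm⁴ = 7.655×10^-6 m⁴
Effective length L_e = K·L = 0.5 × 6.07 = 3.035 m
P_cr = π²EI / L_e² = π² × 99.6×10⁹ × 7.655×10^-6 / 3.035² = 8.169×10^5 N

P_cr ≈ 817 kN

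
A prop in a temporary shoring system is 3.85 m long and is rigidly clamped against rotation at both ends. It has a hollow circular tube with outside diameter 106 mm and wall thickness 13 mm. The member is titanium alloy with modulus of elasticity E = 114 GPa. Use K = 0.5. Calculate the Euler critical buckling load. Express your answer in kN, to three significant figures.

Inner diameter d_i = 106 − 2×13 = 80.00 mm
I = π(d_o⁴ − d_i⁴)/64 = π(106⁴ − 80.00⁴)/64 = 4.187×10^6 mm⁴
I = 4.187×10^6 mm⁴ = 4.187×10^-6 m⁴
Effective length L_e = K·L = 0.5 × 3.85 = 1.925 m
P_cr = π²EI / L_e² = π² × 114×10⁹ × 4.187×10^-6 / 1.925² = 1.271×10^6 N

P_cr ≈ 1270 kN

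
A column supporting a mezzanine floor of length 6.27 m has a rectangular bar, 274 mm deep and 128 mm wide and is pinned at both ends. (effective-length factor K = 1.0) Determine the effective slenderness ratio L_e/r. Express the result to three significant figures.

λ ≈ 170

For a rectangle r_min = b/√12 = 128/√12 = 36.95 mm
L_e = K·L = 1 × 6.27 m = 6.270 m = 6270.0 mm
λ = L_e / r_min = 6270.0 / 36.95 = 170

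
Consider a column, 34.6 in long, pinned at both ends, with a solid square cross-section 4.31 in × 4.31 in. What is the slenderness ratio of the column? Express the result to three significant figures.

I = a⁴/12 = 4.31⁴/12 = 28.76 in⁴
A = 18.58 in²;  r_min = √(I/A) = √(28.76/18.58) = 1.244 in
L_e = K·L = 1 × 34.6 = 34.60 in
λ = L_e / r_min = 34.600 / 1.244 = 27.8

λ ≈ 27.8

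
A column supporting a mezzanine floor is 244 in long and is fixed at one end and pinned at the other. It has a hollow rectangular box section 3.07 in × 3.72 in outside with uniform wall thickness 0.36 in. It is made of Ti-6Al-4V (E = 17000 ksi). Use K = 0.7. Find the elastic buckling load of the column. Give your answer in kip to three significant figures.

Inner dimensions: h_i = 3.72 − 2×0.36 = 3.000 in, b_i = 3.07 − 2×0.36 = 2.350 in
Weak-axis I_min = (h_o·b_o³ − h_i·b_i³)/12 with b_o = 3.07, b_i = 2.350 in (shorter outer/inner sides).
I_min = (3.72×3.07³ − 3.000×2.350³)/12 = 5.725 in⁴
Effective length L_e = K·L = 0.7 × 244 = 170.8 in
P_cr = π²EI / L_e² = π² × 17000×10³ × 5.725 / 170.8² = 3.293×10^4 lb

P_cr ≈ 32.9 kip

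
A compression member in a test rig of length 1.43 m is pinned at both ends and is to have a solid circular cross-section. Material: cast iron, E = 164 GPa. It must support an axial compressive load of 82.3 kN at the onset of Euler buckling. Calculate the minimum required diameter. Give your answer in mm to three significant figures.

d ≈ 38.1 mm

L_e = K·L = 1 × 1.43 = 1.430 m
Required I = P_cr·L_e²/(π²E) = 8.230×10^4 × 1.430² / (π² × 1.64×10^11) = 1.040×10^-7 m⁴
I_req = 1.040×10^5 mm⁴
Solid circle: I = πd⁴/64  ⇒  d = (64I/π)^(1/4) = (64×1.040×10^5/π)^(1/4) = 38.1 mm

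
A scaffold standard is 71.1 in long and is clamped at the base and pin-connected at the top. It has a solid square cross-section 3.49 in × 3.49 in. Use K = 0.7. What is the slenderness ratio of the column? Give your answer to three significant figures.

For a square r = a/√12 = 3.49/√12 = 1.007 in
L_e = K·L = 0.7 × 71.1 = 49.77 in
λ = L_e / r_min = 49.770 / 1.007 = 49.4

λ ≈ 49.4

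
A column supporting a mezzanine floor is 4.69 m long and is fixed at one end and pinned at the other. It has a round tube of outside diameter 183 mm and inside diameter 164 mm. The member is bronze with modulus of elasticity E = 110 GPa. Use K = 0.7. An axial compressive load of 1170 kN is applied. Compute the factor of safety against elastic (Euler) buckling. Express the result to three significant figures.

d_o = 183 mm, d_i = 164 mm
I = π(d_o⁴ − d_i⁴)/64 = π(183⁴ − 164.0⁴)/64 = 1.954×10^7 mm⁴
I = 1.954×10^7 mm⁴ = 1.954×10^-5 m⁴
Effective length L_e = K·L = 0.7 × 4.69 = 3.283 m
P_cr = π²EI / L_e² = π² × 110×10⁹ × 1.954×10^-5 / 3.283² = 1.968×10^6 N
Factor of safety n = P_cr / P = 1968.5 / 1170 = 1.68

n ≈ 1.68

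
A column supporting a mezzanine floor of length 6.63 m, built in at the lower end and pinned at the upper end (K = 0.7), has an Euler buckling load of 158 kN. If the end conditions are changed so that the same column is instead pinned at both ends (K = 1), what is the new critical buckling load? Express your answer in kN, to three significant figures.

P_cr ≈ 77.4 kN

P_cr ∝ 1/K², so P_cr,new = P_cr,old × (K_old/K_new)² = 158 × (0.7/1)²
= 158 × 0.4900 = 77.4 kN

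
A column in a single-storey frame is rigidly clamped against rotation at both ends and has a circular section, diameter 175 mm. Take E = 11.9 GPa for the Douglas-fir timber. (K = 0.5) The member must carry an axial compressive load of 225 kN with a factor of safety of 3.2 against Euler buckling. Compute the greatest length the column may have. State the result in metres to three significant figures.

L_max ≈ 5.48 m

I = πd⁴/64 = π×175⁴/64 = 4.604×10^7 mm⁴
I = 4.604×10^-5 m⁴
Required critical load P_cr = n·P = 3.2 × 225 = 720.0 kN = 7.200×10^5 N
From P_cr = π²EI/(K·L)²:  L = (1/K)·√(π²EI/P_cr) = (1/0.5)·√(π²×1.19×10^10×4.604×10^-5/7.200×10^5)
L = 5.48 m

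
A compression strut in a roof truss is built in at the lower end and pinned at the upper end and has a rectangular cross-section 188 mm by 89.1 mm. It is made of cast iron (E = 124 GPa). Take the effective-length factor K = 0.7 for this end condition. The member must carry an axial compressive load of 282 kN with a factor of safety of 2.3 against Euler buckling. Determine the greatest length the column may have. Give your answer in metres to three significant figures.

L_max ≈ 6.53 m

Buckling occurs about the weak axis: I_min = h·b³/12 with b = 89.1 mm (the shorter side).
I_min = 188×89.1³/12 = 1.108×10^7 mm⁴
I = 1.108×10^-5 m⁴
Required critical load P_cr = n·P = 2.3 × 282 = 648.6 kN = 6.486×10^5 N
From P_cr = π²EI/(K·L)²:  L = (1/K)·√(π²EI/P_cr) = (1/0.7)·√(π²×1.24×10^11×1.108×10^-5/6.486×10^5)
L = 6.53 m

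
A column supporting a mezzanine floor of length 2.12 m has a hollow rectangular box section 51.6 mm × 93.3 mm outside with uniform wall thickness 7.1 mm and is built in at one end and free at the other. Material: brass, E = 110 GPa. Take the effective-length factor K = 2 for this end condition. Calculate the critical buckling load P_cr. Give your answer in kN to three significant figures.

P_cr ≈ 43.7 kN

Inner dimensions: h_i = 93.3 − 2×7.1 = 79.10 mm, b_i = 51.6 − 2×7.1 = 37.40 mm
Weak-axis I_min = (h_o·b_o³ − h_i·b_i³)/12 with b_o = 51.6, b_i = 37.40 mm (shorter outer/inner sides).
I_min = (93.3×51.6³ − 79.10×37.40³)/12 = 7.234×10^5 mm⁴
I = 7.234×10^5 mm⁴ = 7.234×10^-7 m⁴
Effective length L_e = K·L = 2 × 2.12 = 4.240 m
P_cr = π²EI / L_e² = π² × 110×10⁹ × 7.234×10^-7 / 4.240² = 4.368×10^4 N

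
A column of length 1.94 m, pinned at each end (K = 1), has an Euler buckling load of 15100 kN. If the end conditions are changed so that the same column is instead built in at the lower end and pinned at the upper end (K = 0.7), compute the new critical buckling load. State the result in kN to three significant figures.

P_cr ∝ 1/K², so P_cr,new = P_cr,old × (K_old/K_new)² = 15100 × (1/0.7)²
= 15100 × 2.041 = 30800 kN

P_cr ≈ 30800 kN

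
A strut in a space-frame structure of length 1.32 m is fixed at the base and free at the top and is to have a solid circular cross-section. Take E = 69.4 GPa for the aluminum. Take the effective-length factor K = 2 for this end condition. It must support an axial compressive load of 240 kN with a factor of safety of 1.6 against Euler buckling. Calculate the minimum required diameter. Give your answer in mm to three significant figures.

Required P_cr = n·P = 1.6 × 240 = 384.0 kN
L_e = K·L = 2 × 1.32 = 2.640 m
Required I = P_cr·L_e²/(π²E) = 3.840×10^5 × 2.640² / (π² × 6.94×10^10) = 3.907×10^-6 m⁴
I_req = 3.907×10^6 mm⁴
Solid circle: I = πd⁴/64  ⇒  d = (64I/π)^(1/4) = (64×3.907×10^6/π)^(1/4) = 94.5 mm

d ≈ 94.5 mm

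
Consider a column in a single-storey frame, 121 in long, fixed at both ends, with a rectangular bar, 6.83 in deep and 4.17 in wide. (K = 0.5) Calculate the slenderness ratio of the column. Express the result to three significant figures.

λ ≈ 50.3

Buckling occurs about the weak axis: I_min = h·b³/12 with b = 4.17 in (the shorter side).
I_min = 6.83×4.17³/12 = 41.27 in⁴
A = 28.48 in²;  r_min = √(I/A) = √(41.27/28.48) = 1.204 in
L_e = K·L = 0.5 × 121 = 60.50 in
λ = L_e / r_min = 60.500 / 1.204 = 50.3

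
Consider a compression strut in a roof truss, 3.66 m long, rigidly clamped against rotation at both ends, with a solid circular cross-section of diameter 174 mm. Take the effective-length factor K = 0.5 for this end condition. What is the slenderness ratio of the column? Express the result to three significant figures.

λ ≈ 42.1

For a solid circle r = d/4 = 174/4 = 43.50 mm
L_e = K·L = 0.5 × 3.66 m = 1.830 m = 1830.0 mm
λ = L_e / r_min = 1830.0 / 43.50 = 42.1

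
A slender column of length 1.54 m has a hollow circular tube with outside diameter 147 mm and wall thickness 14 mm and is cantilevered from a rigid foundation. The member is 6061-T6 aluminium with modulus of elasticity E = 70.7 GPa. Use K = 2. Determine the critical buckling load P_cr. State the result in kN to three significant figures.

Inner diameter d_i = 147 − 2×14 = 119.0 mm
I = π(d_o⁴ − d_i⁴)/64 = π(147⁴ − 119.0⁴)/64 = 1.308×10^7 mm⁴
I = 1.308×10^7 mm⁴ = 1.308×10^-5 m⁴
Effective length L_e = K·L = 2 × 1.54 = 3.080 m
P_cr = π²EI / L_e² = π² × 70.7×10⁹ × 1.308×10^-5 / 3.080² = 9.619×10^5 N

P_cr ≈ 962 kN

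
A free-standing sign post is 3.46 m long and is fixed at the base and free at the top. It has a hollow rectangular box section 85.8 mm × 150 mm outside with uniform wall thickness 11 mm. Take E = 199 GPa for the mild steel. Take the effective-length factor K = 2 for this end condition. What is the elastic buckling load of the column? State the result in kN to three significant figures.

Inner dimensions: h_i = 150 − 2×11 = 128.0 mm, b_i = 85.8 − 2×11 = 63.80 mm
Weak-axis I_min = (h_o·b_o³ − h_i·b_i³)/12 with b_o = 85.8, b_i = 63.80 mm (shorter outer/inner sides).
I_min = (150×85.8³ − 128.0×63.80³)/12 = 5.125×10^6 mm⁴
I = 5.125×10^6 mm⁴ = 5.125×10^-6 m⁴
Effective length L_e = K·L = 2 × 3.46 = 6.920 m
P_cr = π²EI / L_e² = π² × 199×10⁹ × 5.125×10^-6 / 6.920² = 2.102×10^5 N

P_cr ≈ 210 kN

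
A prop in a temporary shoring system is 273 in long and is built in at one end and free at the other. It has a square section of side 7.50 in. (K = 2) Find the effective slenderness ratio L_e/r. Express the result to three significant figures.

For a square r = a/√12 = 7.50/√12 = 2.165 in
L_e = K·L = 2 × 273 = 546.0 in
λ = L_e / r_min = 546.00 / 2.165 = 252

λ ≈ 252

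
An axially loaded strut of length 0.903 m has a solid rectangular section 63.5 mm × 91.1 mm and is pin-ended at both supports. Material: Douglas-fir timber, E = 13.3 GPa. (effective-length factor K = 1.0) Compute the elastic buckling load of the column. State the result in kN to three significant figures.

P_cr ≈ 313 kN

Buckling occurs about the weak axis: I_min = h·b³/12 with b = 63.5 mm (the shorter side).
I_min = 91.1×63.5³/12 = 1.944×10^6 mm⁴
I = 1.944×10^6 mm⁴ = 1.944×10^-6 m⁴
Effective length L_e = K·L = 1 × 0.903 = 0.9030 m
P_cr = π²EI / L_e² = π² × 13.3×10⁹ × 1.944×10^-6 / 0.9030² = 3.129×10^5 N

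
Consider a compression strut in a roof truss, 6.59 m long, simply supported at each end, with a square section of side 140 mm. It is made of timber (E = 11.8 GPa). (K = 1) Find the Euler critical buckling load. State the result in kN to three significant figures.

P_cr ≈ 85.9 kN

I = a⁴/12 = 140⁴/12 = 3.201×10^7 mm⁴
I = 3.201×10^7 mm⁴ = 3.201×10^-5 m⁴
Effective length L_e = K·L = 1 × 6.59 = 6.590 m
P_cr = π²EI / L_e² = π² × 11.8×10⁹ × 3.201×10^-5 / 6.590² = 8.585×10^4 N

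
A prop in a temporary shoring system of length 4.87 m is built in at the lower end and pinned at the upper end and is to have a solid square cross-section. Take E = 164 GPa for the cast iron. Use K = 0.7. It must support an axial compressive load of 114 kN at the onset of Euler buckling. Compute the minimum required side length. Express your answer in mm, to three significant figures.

L_e = K·L = 0.7 × 4.87 = 3.409 m
Required I = P_cr·L_e²/(π²E) = 1.140×10^5 × 3.409² / (π² × 1.64×10^11) = 8.185×10^-7 m⁴
I_req = 8.185×10^5 mm⁴
Solid square: I = a⁴/12  ⇒  a = (12I)^(1/4) = (12×8.185×10^5)^(1/4) = 56.0 mm

a ≈ 56.0 mm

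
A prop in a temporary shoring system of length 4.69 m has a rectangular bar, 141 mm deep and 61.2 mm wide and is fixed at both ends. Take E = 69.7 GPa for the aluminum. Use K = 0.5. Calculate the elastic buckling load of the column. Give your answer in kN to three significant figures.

P_cr ≈ 337 kN

Buckling occurs about the weak axis: I_min = h·b³/12 with b = 61.2 mm (the shorter side).
I_min = 141×61.2³/12 = 2.693×10^6 mm⁴
I = 2.693×10^6 mm⁴ = 2.693×10^-6 m⁴
Effective length L_e = K·L = 0.5 × 4.69 = 2.345 m
P_cr = π²EI / L_e² = π² × 69.7×10⁹ × 2.693×10^-6 / 2.345² = 3.369×10^5 N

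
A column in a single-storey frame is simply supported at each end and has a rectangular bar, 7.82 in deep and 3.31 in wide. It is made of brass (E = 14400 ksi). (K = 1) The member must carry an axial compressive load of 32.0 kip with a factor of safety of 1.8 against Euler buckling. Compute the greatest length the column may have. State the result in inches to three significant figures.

Buckling occurs about the weak axis: I_min = h·b³/12 with b = 3.31 in (the shorter side).
I_min = 7.82×3.31³/12 = 23.63 in⁴
Required critical load P_cr = n·P = 1.8 × 32.0 = 57.60 kip = 5.760×10^4 lb
From P_cr = π²EI/(K·L)²:  L = (1/K)·√(π²EI/P_cr) = (1/1)·√(π²×1.44×10^7×23.63/5.760×10^4)
L = 241 in

L_max ≈ 241 in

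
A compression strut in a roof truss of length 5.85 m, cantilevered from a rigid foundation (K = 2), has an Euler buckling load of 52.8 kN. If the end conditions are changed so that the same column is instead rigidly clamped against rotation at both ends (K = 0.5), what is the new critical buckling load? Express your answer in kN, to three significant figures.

P_cr ∝ 1/K², so P_cr,new = P_cr,old × (K_old/K_new)² = 52.8 × (2/0.5)²
= 52.8 × 16.00 = 845 kN

P_cr ≈ 845 kN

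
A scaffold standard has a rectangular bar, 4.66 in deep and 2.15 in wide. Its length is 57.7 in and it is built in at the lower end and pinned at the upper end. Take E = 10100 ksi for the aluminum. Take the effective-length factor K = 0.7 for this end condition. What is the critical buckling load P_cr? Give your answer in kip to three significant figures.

Buckling occurs about the weak axis: I_min = h·b³/12 with b = 2.15 in (the shorter side).
I_min = 4.66×2.15³/12 = 3.859 in⁴
Effective length L_e = K·L = 0.7 × 57.7 = 40.39 in
P_cr = π²EI / L_e² = π² × 10100×10³ × 3.859 / 40.39² = 2.358×10^5 lb

P_cr ≈ 236 kip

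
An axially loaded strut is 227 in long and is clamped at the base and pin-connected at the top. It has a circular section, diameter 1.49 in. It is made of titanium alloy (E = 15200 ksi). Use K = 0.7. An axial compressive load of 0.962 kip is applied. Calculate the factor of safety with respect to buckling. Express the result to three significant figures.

I = πd⁴/64 = π×1.49⁴/64 = 0.2419 in⁴
Effective length L_e = K·L = 0.7 × 227 = 158.9 in
P_cr = π²EI / L_e² = π² × 15200×10³ × 0.2419 / 158.9² = 1.438×10^3 lb
Factor of safety n = P_cr / P = 1.4375 / 0.962 = 1.49

n ≈ 1.49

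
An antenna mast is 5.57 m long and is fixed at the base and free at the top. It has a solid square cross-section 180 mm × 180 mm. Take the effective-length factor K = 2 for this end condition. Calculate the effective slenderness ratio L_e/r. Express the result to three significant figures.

For a square r = a/√12 = 180/√12 = 51.96 mm
L_e = K·L = 2 × 5.57 m = 11.14 m = 11140 mm
λ = L_e / r_min = 11140 / 51.96 = 214

λ ≈ 214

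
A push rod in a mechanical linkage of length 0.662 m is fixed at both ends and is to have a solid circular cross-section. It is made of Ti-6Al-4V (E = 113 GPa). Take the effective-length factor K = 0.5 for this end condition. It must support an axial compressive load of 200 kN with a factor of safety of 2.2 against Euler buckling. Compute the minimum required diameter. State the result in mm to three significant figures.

d ≈ 30.6 mm

Required P_cr = n·P = 2.2 × 200 = 440.0 kN
L_e = K·L = 0.5 × 0.662 = 0.3310 m
Required I = P_cr·L_e²/(π²E) = 4.400×10^5 × 0.3310² / (π² × 1.13×10^11) = 4.322×10^-8 m⁴
I_req = 4.322×10^4 mm⁴
Solid circle: I = πd⁴/64  ⇒  d = (64I/π)^(1/4) = (64×4.322×10^4/π)^(1/4) = 30.6 mm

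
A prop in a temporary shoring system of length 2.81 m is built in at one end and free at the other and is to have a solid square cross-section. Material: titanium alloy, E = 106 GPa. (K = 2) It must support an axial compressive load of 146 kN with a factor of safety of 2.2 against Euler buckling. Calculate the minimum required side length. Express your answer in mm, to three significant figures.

a ≈ 104 mm

Required P_cr = n·P = 2.2 × 146 = 321.2 kN
L_e = K·L = 2 × 2.81 = 5.620 m
Required I = P_cr·L_e²/(π²E) = 3.212×10^5 × 5.620² / (π² × 1.06×10^11) = 9.697×10^-6 m⁴
I_req = 9.697×10^6 mm⁴
Solid square: I = a⁴/12  ⇒  a = (12I)^(1/4) = (12×9.697×10^6)^(1/4) = 104 mm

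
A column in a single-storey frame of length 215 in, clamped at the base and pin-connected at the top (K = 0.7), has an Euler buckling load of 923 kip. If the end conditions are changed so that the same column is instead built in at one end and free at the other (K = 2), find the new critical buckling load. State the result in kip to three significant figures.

P_cr ≈ 113 kip

P_cr ∝ 1/K², so P_cr,new = P_cr,old × (K_old/K_new)² = 923 × (0.7/2)²
= 923 × 0.1225 = 113 kip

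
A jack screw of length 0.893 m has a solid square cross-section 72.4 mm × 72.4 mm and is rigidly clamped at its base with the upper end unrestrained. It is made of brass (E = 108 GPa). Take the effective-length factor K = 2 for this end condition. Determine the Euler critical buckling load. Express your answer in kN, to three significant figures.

I = a⁴/12 = 72.4⁴/12 = 2.290×10^6 mm⁴
I = 2.290×10^6 mm⁴ = 2.290×10^-6 m⁴
Effective length L_e = K·L = 2 × 0.893 = 1.786 m
P_cr = π²EI / L_e² = π² × 108×10⁹ × 2.290×10^-6 / 1.786² = 7.651×10^5 N

P_cr ≈ 765 kN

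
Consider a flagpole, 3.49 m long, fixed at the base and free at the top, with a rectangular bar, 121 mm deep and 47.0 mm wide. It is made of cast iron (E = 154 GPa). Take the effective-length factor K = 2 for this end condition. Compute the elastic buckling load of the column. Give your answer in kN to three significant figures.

P_cr ≈ 32.7 kN

Buckling occurs about the weak axis: I_min = h·b³/12 with b = 47.0 mm (the shorter side).
I_min = 121×47.0³/12 = 1.047×10^6 mm⁴
I = 1.047×10^6 mm⁴ = 1.047×10^-6 m⁴
Effective length L_e = K·L = 2 × 3.49 = 6.980 m
P_cr = π²EI / L_e² = π² × 154×10⁹ × 1.047×10^-6 / 6.980² = 3.266×10^4 N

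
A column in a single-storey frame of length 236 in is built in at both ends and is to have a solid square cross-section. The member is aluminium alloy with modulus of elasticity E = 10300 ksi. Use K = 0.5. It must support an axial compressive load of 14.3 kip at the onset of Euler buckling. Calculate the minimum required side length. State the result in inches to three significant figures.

L_e = K·L = 0.5 × 236 = 118.0 in
Required I = P_cr·L_e²/(π²E) = 1.430×10^4 × 118.0² / (π² × 1.03×10^7) = 1.959 in⁴
Solid square: I = a⁴/12  ⇒  a = (12I)^(1/4) = (12×1.959)^(1/4) = 2.20 in

a ≈ 2.20 in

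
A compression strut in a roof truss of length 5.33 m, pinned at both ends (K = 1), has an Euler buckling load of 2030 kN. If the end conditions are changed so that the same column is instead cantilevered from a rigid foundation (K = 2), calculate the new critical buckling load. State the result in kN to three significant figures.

P_cr ≈ 508 kN

P_cr ∝ 1/K², so P_cr,new = P_cr,old × (K_old/K_new)² = 2030 × (1/2)²
= 2030 × 0.2500 = 508 kN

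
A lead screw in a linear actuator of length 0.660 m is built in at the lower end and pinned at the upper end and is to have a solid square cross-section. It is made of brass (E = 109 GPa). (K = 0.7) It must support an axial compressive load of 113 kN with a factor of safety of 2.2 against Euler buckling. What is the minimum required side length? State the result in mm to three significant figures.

a ≈ 27.7 mm

Required P_cr = n·P = 2.2 × 113 = 248.6 kN
L_e = K·L = 0.7 × 0.660 = 0.4620 m
Required I = P_cr·L_e²/(π²E) = 2.486×10^5 × 0.4620² / (π² × 1.09×10^11) = 4.932×10^-8 m⁴
I_req = 4.932×10^4 mm⁴
Solid square: I = a⁴/12  ⇒  a = (12I)^(1/4) = (12×4.932×10^4)^(1/4) = 27.7 mm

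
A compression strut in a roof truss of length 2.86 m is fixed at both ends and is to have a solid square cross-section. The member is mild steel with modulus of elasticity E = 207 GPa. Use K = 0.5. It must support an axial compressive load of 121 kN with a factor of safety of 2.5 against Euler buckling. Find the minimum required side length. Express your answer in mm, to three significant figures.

a ≈ 43.7 mm

Required P_cr = n·P = 2.5 × 121 = 302.5 kN
L_e = K·L = 0.5 × 2.86 = 1.430 m
Required I = P_cr·L_e²/(π²E) = 3.025×10^5 × 1.430² / (π² × 2.07×10^11) = 3.028×10^-7 m⁴
I_req = 3.028×10^5 mm⁴
Solid square: I = a⁴/12  ⇒  a = (12I)^(1/4) = (12×3.028×10^5)^(1/4) = 43.7 mm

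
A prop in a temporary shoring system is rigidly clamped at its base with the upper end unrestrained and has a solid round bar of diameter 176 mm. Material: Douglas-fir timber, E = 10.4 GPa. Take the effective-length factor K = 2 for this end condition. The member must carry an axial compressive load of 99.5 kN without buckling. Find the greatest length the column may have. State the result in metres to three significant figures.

I = πd⁴/64 = π×176⁴/64 = 4.710×10^7 mm⁴
I = 4.710×10^-5 m⁴
At the buckling limit P_cr = P = 9.950×10^4 N
From P_cr = π²EI/(K·L)²:  L = (1/K)·√(π²EI/P_cr) = (1/2)·√(π²×1.04×10^10×4.710×10^-5/9.950×10^4)
L = 3.49 m

L_max ≈ 3.49 m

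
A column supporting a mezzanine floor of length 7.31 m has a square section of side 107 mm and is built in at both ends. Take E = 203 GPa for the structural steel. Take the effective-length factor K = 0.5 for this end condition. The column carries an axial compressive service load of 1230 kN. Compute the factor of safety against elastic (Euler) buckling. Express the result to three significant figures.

I = a⁴/12 = 107⁴/12 = 1.092×10^7 mm⁴
I = 1.092×10^7 mm⁴ = 1.092×10^-5 m⁴
Effective length L_e = K·L = 0.5 × 7.31 = 3.655 m
P_cr = π²EI / L_e² = π² × 203×10⁹ × 1.092×10^-5 / 3.655² = 1.638×10^6 N
Factor of safety n = P_cr / P = 1638.2 / 1230 = 1.33

n ≈ 1.33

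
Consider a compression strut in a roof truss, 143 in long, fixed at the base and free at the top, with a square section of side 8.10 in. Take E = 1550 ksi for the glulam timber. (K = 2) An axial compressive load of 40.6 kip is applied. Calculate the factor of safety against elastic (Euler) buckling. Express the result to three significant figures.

n ≈ 1.65

I = a⁴/12 = 8.10⁴/12 = 358.7 in⁴
Effective length L_e = K·L = 2 × 143 = 286.0 in
P_cr = π²EI / L_e² = π² × 1550×10³ × 358.7 / 286.0² = 6.709×10^4 lb
Factor of safety n = P_cr / P = 67.090 / 40.6 = 1.65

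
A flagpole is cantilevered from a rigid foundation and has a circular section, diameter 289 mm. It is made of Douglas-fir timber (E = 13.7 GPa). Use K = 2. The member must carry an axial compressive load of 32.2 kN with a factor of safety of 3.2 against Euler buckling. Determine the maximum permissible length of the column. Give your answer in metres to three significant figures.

L_max ≈ 10.6 m

I = πd⁴/64 = π×289⁴/64 = 3.424×10^8 mm⁴
I = 3.424×10^-4 m⁴
Required critical load P_cr = n·P = 3.2 × 32.2 = 103.0 kN = 1.030×10^5 N
From P_cr = π²EI/(K·L)²:  L = (1/K)·√(π²EI/P_cr) = (1/2)·√(π²×1.37×10^10×3.424×10^-4/1.030×10^5)
L = 10.6 m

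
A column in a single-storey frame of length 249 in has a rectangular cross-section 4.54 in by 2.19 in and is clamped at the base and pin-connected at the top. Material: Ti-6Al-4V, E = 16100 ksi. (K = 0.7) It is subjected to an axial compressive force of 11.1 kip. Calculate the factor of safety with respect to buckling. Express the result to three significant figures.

Buckling occurs about the weak axis: I_min = h·b³/12 with b = 2.19 in (the shorter side).
I_min = 4.54×2.19³/12 = 3.974 in⁴
Effective length L_e = K·L = 0.7 × 249 = 174.3 in
P_cr = π²EI / L_e² = π² × 16100×10³ × 3.974 / 174.3² = 2.078×10^4 lb
Factor of safety n = P_cr / P = 20.784 / 11.1 = 1.87

n ≈ 1.87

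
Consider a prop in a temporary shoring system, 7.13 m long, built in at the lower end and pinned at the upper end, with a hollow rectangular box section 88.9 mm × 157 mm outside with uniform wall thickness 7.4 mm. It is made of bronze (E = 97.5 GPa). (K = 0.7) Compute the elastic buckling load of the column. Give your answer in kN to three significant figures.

P_cr ≈ 169 kN

Inner dimensions: h_i = 157 − 2×7.4 = 142.2 mm, b_i = 88.9 − 2×7.4 = 74.10 mm
Weak-axis I_min = (h_o·b_o³ − h_i·b_i³)/12 with b_o = 88.9, b_i = 74.10 mm (shorter outer/inner sides).
I_min = (157×88.9³ − 142.2×74.10³)/12 = 4.371×10^6 mm⁴
I = 4.371×10^6 mm⁴ = 4.371×10^-6 m⁴
Effective length L_e = K·L = 0.7 × 7.13 = 4.991 m
P_cr = π²EI / L_e² = π² × 97.5×10⁹ × 4.371×10^-6 / 4.991² = 1.688×10^5 N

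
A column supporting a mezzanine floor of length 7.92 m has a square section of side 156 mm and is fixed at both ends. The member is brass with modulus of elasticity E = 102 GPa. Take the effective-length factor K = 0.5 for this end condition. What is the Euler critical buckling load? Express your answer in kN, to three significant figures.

P_cr ≈ 3170 kN

I = a⁴/12 = 156⁴/12 = 4.935×10^7 mm⁴
I = 4.935×10^7 mm⁴ = 4.935×10^-5 m⁴
Effective length L_e = K·L = 0.5 × 7.92 = 3.960 m
P_cr = π²EI / L_e² = π² × 102×10⁹ × 4.935×10^-5 / 3.960² = 3.168×10^6 N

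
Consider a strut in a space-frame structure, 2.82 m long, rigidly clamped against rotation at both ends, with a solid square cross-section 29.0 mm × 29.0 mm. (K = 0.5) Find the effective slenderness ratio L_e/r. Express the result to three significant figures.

For a square r = a/√12 = 29.0/√12 = 8.372 mm
L_e = K·L = 0.5 × 2.82 m = 1.410 m = 1410.0 mm
λ = L_e / r_min = 1410.0 / 8.372 = 168

λ ≈ 168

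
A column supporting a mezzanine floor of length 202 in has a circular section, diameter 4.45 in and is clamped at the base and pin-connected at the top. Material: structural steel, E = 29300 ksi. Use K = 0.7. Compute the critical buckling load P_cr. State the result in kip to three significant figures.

P_cr ≈ 278 kip

I = πd⁴/64 = π×4.45⁴/64 = 19.25 in⁴
Effective length L_e = K·L = 0.7 × 202 = 141.4 in
P_cr = π²EI / L_e² = π² × 29300×10³ × 19.25 / 141.4² = 2.784×10^5 lb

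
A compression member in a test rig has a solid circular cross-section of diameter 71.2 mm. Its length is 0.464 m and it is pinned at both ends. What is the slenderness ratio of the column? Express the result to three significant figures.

For a solid circle r = d/4 = 71.2/4 = 17.80 mm
L_e = K·L = 1 × 0.464 m = 0.4640 m = 464.00 mm
λ = L_e / r_min = 464.00 / 17.80 = 26.1

λ ≈ 26.1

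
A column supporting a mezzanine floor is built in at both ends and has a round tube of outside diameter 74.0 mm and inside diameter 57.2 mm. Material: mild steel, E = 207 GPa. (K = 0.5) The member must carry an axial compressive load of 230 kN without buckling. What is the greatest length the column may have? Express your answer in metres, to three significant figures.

d_o = 74.0 mm, d_i = 57.2 mm
I = π(d_o⁴ − d_i⁴)/64 = π(74.0⁴ − 57.20⁴)/64 = 9.465×10^5 mm⁴
I = 9.465×10^-7 m⁴
At the buckling limit P_cr = P = 2.300×10^5 N
From P_cr = π²EI/(K·L)²:  L = (1/K)·√(π²EI/P_cr) = (1/0.5)·√(π²×2.07×10^11×9.465×10^-7/2.300×10^5)
L = 5.80 m

L_max ≈ 5.80 m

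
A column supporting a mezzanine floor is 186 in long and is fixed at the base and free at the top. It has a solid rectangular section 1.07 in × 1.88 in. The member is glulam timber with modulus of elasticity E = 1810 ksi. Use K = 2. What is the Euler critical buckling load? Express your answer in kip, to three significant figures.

P_cr ≈ 0.0248 kip

Buckling occurs about the weak axis: I_min = h·b³/12 with b = 1.07 in (the shorter side).
I_min = 1.88×1.07³/12 = 0.1919 in⁴
Effective length L_e = K·L = 2 × 186 = 372.0 in
P_cr = π²EI / L_e² = π² × 1810×10³ × 0.1919 / 372.0² = 24.78 lb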